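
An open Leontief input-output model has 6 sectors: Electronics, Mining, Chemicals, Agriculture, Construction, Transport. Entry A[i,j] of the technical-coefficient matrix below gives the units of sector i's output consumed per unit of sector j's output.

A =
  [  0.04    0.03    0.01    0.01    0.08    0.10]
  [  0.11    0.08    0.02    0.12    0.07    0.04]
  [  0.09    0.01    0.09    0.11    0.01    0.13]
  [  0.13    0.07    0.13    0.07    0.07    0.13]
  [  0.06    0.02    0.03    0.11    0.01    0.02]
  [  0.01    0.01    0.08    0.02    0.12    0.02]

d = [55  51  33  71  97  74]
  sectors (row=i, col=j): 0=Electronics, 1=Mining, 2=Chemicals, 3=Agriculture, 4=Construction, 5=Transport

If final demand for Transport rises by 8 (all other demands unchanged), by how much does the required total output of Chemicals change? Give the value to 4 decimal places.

1.5033

Form M = I − A:
  [  0.96   -0.03   -0.01   -0.01   -0.08   -0.10]
  [ -0.11    0.92   -0.02   -0.12   -0.07   -0.04]
  [ -0.09   -0.01    0.91   -0.11   -0.01   -0.13]
  [ -0.13   -0.07   -0.13    0.93   -0.07   -0.13]
  [ -0.06   -0.02   -0.03   -0.11    0.99   -0.02]
  [ -0.01   -0.01   -0.08   -0.02   -0.12    0.98]
Leontief inverse L = M⁻¹:
  [  1.0621    0.0413    0.0318    0.0357    0.1063    0.1212]
  [  0.1639    1.1093    0.0623    0.1680    0.1157    0.0949]
  [  0.1367    0.0317    1.1412    0.1515    0.0583    0.1879]
  [  0.1925    0.0994    0.1880    1.1320    0.1289    0.2014]
  [  0.0940    0.0373    0.0608    0.1370    1.0377    0.0585]
  [  0.0391    0.0209    0.1054    0.0543    0.1367    1.0492]
Total output x = L · d:
  x_0 = 1.0621·55 + 0.0413·51 + 0.0318·33 + 0.0357·71 + 0.1063·97 + 0.1212·74 = 83.3877
  x_1 = 0.1639·55 + 1.1093·51 + 0.0623·33 + 0.1680·71 + 0.1157·97 + 0.0949·74 = 97.8223
  x_2 = 0.1367·55 + 0.0317·51 + 1.1412·33 + 0.1515·71 + 0.0583·97 + 0.1879·74 = 77.1116
  x_3 = 0.1925·55 + 0.0994·51 + 0.1880·33 + 1.1320·71 + 0.1289·97 + 0.2014·74 = 129.6433
  x_4 = 0.0940·55 + 0.0373·51 + 0.0608·33 + 0.1370·71 + 1.0377·97 + 0.0585·74 = 123.8010
  x_5 = 0.0391·55 + 0.0209·51 + 0.1054·33 + 0.0543·71 + 0.1367·97 + 1.0492·74 = 101.4592
Δx_2 = L[2,5] · Δd_5 = 0.1879 · 8 = 1.5033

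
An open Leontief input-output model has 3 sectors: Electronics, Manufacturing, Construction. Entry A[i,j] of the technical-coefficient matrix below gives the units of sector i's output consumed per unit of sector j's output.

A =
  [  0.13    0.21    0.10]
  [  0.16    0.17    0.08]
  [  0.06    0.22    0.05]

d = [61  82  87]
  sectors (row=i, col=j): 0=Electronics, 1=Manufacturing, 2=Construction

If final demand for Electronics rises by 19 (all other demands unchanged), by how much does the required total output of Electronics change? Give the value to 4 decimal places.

Form M = I − A:
  [  0.87   -0.21   -0.10]
  [ -0.16    0.83   -0.08]
  [ -0.06   -0.22    0.95]
Leontief inverse L = M⁻¹:
  [  1.2251    0.3520    0.1586]
  [  0.2492    1.3039    0.1360]
  [  0.1351    0.3242    1.0942]
Total output x = L · d:
  x_0 = 1.2251·61 + 0.3520·82 + 0.1586·87 = 117.3936
  x_1 = 0.2492·61 + 1.3039·82 + 0.1360·87 = 133.9568
  x_2 = 0.1351·61 + 0.3242·82 + 1.0942·87 = 130.0149
Δx_0 = L[0,0] · Δd_0 = 1.2251 · 19 = 23.2769

23.2769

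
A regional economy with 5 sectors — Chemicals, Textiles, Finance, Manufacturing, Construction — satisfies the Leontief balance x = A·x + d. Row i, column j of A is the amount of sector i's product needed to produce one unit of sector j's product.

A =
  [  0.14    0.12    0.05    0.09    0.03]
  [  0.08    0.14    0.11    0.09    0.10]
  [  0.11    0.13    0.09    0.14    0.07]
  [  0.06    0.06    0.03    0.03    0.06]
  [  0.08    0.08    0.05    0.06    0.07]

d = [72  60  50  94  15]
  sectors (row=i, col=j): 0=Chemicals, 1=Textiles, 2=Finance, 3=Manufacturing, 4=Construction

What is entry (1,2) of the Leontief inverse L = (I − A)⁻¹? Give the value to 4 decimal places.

L[1,2] = 0.1731

Form M = I − A:
  [  0.86   -0.12   -0.05   -0.09   -0.03]
  [ -0.08    0.86   -0.11   -0.09   -0.10]
  [ -0.11   -0.13    0.91   -0.14   -0.07]
  [ -0.06   -0.06   -0.03    0.97   -0.06]
  [ -0.08   -0.08   -0.05   -0.06    0.93]
Leontief inverse L = M⁻¹:
  [  1.2122    0.2021    0.1003    0.1505    0.0781]
  [  0.1639    1.2384    0.1731    0.1651    0.1621]
  [  0.1957    0.2285    1.1515    0.2137    0.1313]
  [  0.0995    0.1050    0.0580    1.0637    0.0875]
  [  0.1353    0.1430    0.0892    0.1073    1.1086]
Total output x = L · d:
  x_0 = 1.2122·72 + 0.2021·60 + 0.1003·50 + 0.1505·94 + 0.0781·15 = 119.7355
  x_1 = 0.1639·72 + 1.2384·60 + 0.1731·50 + 0.1651·94 + 0.1621·15 = 112.7160
  x_2 = 0.1957·72 + 0.2285·60 + 1.1515·50 + 0.2137·94 + 0.1313·15 = 107.4310
  x_3 = 0.0995·72 + 0.1050·60 + 0.0580·50 + 1.0637·94 + 0.0875·15 = 117.6696
  x_4 = 0.1353·72 + 0.1430·60 + 0.0892·50 + 0.1073·94 + 1.1086·15 = 49.4923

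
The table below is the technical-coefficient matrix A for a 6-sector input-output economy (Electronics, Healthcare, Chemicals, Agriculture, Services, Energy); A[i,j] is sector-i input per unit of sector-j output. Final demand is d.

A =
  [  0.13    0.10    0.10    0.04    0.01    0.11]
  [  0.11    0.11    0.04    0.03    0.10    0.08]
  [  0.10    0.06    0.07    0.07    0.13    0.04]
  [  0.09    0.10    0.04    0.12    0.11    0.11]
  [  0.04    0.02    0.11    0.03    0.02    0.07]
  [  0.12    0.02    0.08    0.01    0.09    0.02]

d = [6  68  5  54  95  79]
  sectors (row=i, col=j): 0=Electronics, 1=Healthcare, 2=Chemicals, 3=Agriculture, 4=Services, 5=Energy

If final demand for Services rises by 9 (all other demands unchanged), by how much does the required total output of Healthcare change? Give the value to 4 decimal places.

Form M = I − A:
  [  0.87   -0.10   -0.10   -0.04   -0.01   -0.11]
  [ -0.11    0.89   -0.04   -0.03   -0.10   -0.08]
  [ -0.10   -0.06    0.93   -0.07   -0.13   -0.04]
  [ -0.09   -0.10   -0.04    0.88   -0.11   -0.11]
  [ -0.04   -0.02   -0.11   -0.03    0.98   -0.07]
  [ -0.12   -0.02   -0.08   -0.01   -0.09    0.98]
Leontief inverse L = M⁻¹:
  [  1.2245    0.1632    0.1658    0.0789    0.0758    0.1718]
  [  0.1922    1.1659    0.1038    0.0636    0.1546    0.1392]
  [  0.1789    0.1154    1.1349    0.1098    0.1858    0.1014]
  [  0.1891    0.1685    0.1152    1.1682    0.1824    0.1838]
  [  0.0926    0.0528    0.1491    0.0552    1.0622    0.1029]
  [  0.1789    0.0598    0.1299    0.0369    0.1270    1.0639]
Total output x = L · d:
  x_0 = 1.2245·6 + 0.1632·68 + 0.1658·5 + 0.0789·54 + 0.0758·95 + 0.1718·79 = 44.3082
  x_1 = 0.1922·6 + 1.1659·68 + 0.1038·5 + 0.0636·54 + 0.1546·95 + 0.1392·79 = 110.0753
  x_2 = 0.1789·6 + 0.1154·68 + 1.1349·5 + 0.1098·54 + 0.1858·95 + 0.1014·79 = 46.1898
  x_3 = 0.1891·6 + 0.1685·68 + 0.1152·5 + 1.1682·54 + 0.1824·95 + 0.1838·79 = 108.1036
  x_4 = 0.0926·6 + 0.0528·68 + 0.1491·5 + 0.0552·54 + 1.0622·95 + 0.1029·79 = 116.9086
  x_5 = 0.1789·6 + 0.0598·68 + 0.1299·5 + 0.0369·54 + 0.1270·95 + 1.0639·79 = 103.8944
Δx_1 = L[1,4] · Δd_4 = 0.1546 · 9 = 1.3916

1.3916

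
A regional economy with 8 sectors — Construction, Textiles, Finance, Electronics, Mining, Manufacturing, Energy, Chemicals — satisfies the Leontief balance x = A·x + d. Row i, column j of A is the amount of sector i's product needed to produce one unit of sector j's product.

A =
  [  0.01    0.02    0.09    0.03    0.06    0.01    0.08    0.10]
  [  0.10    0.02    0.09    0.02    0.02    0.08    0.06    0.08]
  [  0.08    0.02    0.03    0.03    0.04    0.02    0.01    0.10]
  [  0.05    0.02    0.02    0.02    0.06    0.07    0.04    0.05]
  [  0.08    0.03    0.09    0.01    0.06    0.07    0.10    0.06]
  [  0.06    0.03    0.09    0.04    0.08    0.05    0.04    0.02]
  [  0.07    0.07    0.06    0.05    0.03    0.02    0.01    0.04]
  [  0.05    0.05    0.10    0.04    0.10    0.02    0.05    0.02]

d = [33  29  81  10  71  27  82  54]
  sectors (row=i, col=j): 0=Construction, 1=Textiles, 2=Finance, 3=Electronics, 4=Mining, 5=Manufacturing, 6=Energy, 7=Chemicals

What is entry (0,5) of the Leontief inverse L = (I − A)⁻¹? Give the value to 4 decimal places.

L[0,5] = 0.0339

Form M = I − A:
  [  0.99   -0.02   -0.09   -0.03   -0.06   -0.01   -0.08   -0.10]
  [ -0.10    0.98   -0.09   -0.02   -0.02   -0.08   -0.06   -0.08]
  [ -0.08   -0.02    0.97   -0.03   -0.04   -0.02   -0.01   -0.10]
  [ -0.05   -0.02   -0.02    0.98   -0.06   -0.07   -0.04   -0.05]
  [ -0.08   -0.03   -0.09   -0.01    0.94   -0.07   -0.10   -0.06]
  [ -0.06   -0.03   -0.09   -0.04   -0.08    0.95   -0.04   -0.02]
  [ -0.07   -0.07   -0.06   -0.05   -0.03   -0.02    0.99   -0.04]
  [ -0.05   -0.05   -0.10   -0.04   -0.10   -0.02   -0.05    0.98]
Leontief inverse L = M⁻¹:
  [  1.0529    0.0443    0.1362    0.0509    0.0983    0.0339    0.1095    0.1387]
  [  0.1447    1.0459    0.1464    0.0453    0.0662    0.1056    0.0958    0.1275]
  [  0.1110    0.0383    1.0726    0.0469    0.0754    0.0396    0.0400    0.1333]
  [  0.0835    0.0389    0.0626    1.0372    0.0937    0.0920    0.0689    0.0814]
  [  0.1308    0.0589    0.1502    0.0367    1.1068    0.0990    0.1385    0.1108]
  [  0.1026    0.0512    0.1376    0.0599    0.1181    1.0769    0.0739    0.0640]
  [  0.1056    0.0871    0.1015    0.0668    0.0625    0.0437    1.0397    0.0788]
  [  0.0967    0.0726    0.1497    0.0604    0.1384    0.0492    0.0861    1.0676]
Total output x = L · d:
  x_0 = 1.0529·33 + 0.0443·29 + 0.1362·81 + 0.0509·10 + 0.0983·71 + 0.0339·27 + 0.1095·82 + 0.1387·54 = 71.9382
  x_1 = 0.1447·33 + 1.0459·29 + 0.1464·81 + 0.0453·10 + 0.0662·71 + 0.1056·27 + 0.0958·82 + 0.1275·54 = 69.7141
  x_2 = 0.1110·33 + 0.0383·29 + 1.0726·81 + 0.0469·10 + 0.0754·71 + 0.0396·27 + 0.0400·82 + 0.1333·54 = 109.0234
  x_3 = 0.0835·33 + 0.0389·29 + 0.0626·81 + 1.0372·10 + 0.0937·71 + 0.0920·27 + 0.0689·82 + 0.0814·54 = 38.5188
  x_4 = 0.1308·33 + 0.0589·29 + 0.1502·81 + 0.0367·10 + 1.1068·71 + 0.0990·27 + 0.1385·82 + 0.1108·54 = 117.1610
  x_5 = 0.1026·33 + 0.0512·29 + 0.1376·81 + 0.0599·10 + 0.1181·71 + 1.0769·27 + 0.0739·82 + 0.0640·54 = 63.5919
  x_6 = 0.1056·33 + 0.0871·29 + 0.1015·81 + 0.0668·10 + 0.0625·71 + 0.0437·27 + 1.0397·82 + 0.0788·54 = 110.0256
  x_7 = 0.0967·33 + 0.0726·29 + 0.1497·81 + 0.0604·10 + 0.1384·71 + 0.0492·27 + 0.0861·82 + 1.0676·54 = 93.8928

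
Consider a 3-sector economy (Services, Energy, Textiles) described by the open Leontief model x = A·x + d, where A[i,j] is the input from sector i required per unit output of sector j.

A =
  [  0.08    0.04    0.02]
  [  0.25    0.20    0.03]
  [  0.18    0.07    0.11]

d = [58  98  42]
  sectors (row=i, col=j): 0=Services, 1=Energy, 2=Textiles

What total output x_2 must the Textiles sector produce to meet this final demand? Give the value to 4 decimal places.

Form M = I − A:
  [  0.92   -0.04   -0.02]
  [ -0.25    0.80   -0.03]
  [ -0.18   -0.07    0.89]
Leontief inverse L = M⁻¹:
  [  1.1079    0.0577    0.0268]
  [  0.3557    1.2722    0.0509]
  [  0.2520    0.1117    1.1330]
Total output x = L · d:
  x_0 = 1.1079·58 + 0.0577·98 + 0.0268·42 = 71.0445
  x_1 = 0.3557·58 + 1.2722·98 + 0.0509·42 = 147.4448
  x_2 = 0.2520·58 + 0.1117·98 + 1.1330·42 = 73.1563

73.1563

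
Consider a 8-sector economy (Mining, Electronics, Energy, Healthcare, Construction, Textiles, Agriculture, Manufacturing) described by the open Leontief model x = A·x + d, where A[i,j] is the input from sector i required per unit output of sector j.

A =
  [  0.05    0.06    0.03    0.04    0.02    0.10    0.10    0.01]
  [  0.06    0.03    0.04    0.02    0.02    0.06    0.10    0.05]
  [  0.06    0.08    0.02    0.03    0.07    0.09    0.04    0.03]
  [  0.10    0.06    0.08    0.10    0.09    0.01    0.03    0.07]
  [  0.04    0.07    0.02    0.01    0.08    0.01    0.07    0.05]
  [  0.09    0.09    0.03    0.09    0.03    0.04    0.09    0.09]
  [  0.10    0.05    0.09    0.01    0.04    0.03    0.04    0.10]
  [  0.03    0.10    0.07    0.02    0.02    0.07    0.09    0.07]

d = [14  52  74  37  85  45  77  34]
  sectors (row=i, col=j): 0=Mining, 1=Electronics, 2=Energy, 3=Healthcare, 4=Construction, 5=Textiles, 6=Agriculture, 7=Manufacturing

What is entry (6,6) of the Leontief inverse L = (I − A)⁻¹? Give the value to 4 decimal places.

L[6,6] = 1.1012

Form M = I − A:
  [  0.95   -0.06   -0.03   -0.04   -0.02   -0.10   -0.10   -0.01]
  [ -0.06    0.97   -0.04   -0.02   -0.02   -0.06   -0.10   -0.05]
  [ -0.06   -0.08    0.98   -0.03   -0.07   -0.09   -0.04   -0.03]
  [ -0.10   -0.06   -0.08    0.90   -0.09   -0.01   -0.03   -0.07]
  [ -0.04   -0.07   -0.02   -0.01    0.92   -0.01   -0.07   -0.05]
  [ -0.09   -0.09   -0.03   -0.09   -0.03    0.96   -0.09   -0.09]
  [ -0.10   -0.05   -0.09   -0.01   -0.04   -0.03    0.96   -0.10]
  [ -0.03   -0.10   -0.07   -0.02   -0.02   -0.07   -0.09    0.93]
Leontief inverse L = M⁻¹:
  [  1.1045    0.1087    0.0676    0.0712    0.0509    0.1385    0.1535    0.0579]
  [  0.1074    1.0764    0.0752    0.0452    0.0476    0.0979    0.1492    0.0929]
  [  0.1101    0.1294    1.0542    0.0596    0.1013    0.1286    0.0972    0.0750]
  [  0.1610    0.1236    0.1251    1.1366    0.1358    0.0614    0.0974    0.1217]
  [  0.0782    0.1090    0.0496    0.0272    1.1057    0.0413    0.1150    0.0862]
  [  0.1568    0.1547    0.0820    0.1284    0.0715    1.0934    0.1616    0.1493]
  [  0.1499    0.1064    0.1274    0.0375    0.0726    0.0803    1.1012    0.1443]
  [  0.0869    0.1559    0.1119    0.0500    0.0535    0.1169    0.1516    1.1225]
Total output x = L · d:
  x_0 = 1.1045·14 + 0.1087·52 + 0.0676·74 + 0.0712·37 + 0.0509·85 + 0.1385·45 + 0.1535·77 + 0.0579·34 = 53.1005
  x_1 = 0.1074·14 + 1.0764·52 + 0.0752·74 + 0.0452·37 + 0.0476·85 + 0.0979·45 + 0.1492·77 + 0.0929·34 = 87.8170
  x_2 = 0.1101·14 + 0.1294·52 + 1.0542·74 + 0.0596·37 + 0.1013·85 + 0.1286·45 + 0.0972·77 + 0.0750·34 = 112.9201
  x_3 = 0.1610·14 + 0.1236·52 + 0.1251·74 + 1.1366·37 + 0.1358·85 + 0.0614·45 + 0.0974·77 + 0.1217·34 = 85.9353
  x_4 = 0.0782·14 + 0.1090·52 + 0.0496·74 + 0.0272·37 + 1.1057·85 + 0.0413·45 + 0.1150·77 + 0.0862·34 = 119.0626
  x_5 = 0.1568·14 + 0.1547·52 + 0.0820·74 + 0.1284·37 + 0.0715·85 + 1.0934·45 + 0.1616·77 + 0.1493·34 = 93.8634
  x_6 = 0.1499·14 + 0.1064·52 + 0.1274·74 + 0.0375·37 + 0.0726·85 + 0.0803·45 + 1.1012·77 + 0.1443·34 = 117.9286
  x_7 = 0.0869·14 + 0.1559·52 + 0.1119·74 + 0.0500·37 + 0.0535·85 + 0.1169·45 + 0.1516·77 + 1.1225·34 = 79.1001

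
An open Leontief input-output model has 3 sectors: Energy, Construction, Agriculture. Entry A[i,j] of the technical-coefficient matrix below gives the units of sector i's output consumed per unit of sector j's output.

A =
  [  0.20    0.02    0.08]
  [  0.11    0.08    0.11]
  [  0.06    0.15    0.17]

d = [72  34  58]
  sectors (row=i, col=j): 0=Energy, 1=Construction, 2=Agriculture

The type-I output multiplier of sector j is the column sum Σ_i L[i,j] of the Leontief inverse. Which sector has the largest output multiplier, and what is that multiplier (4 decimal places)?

Form M = I − A:
  [  0.80   -0.02   -0.08]
  [ -0.11    0.92   -0.11]
  [ -0.06   -0.15    0.83]
Leontief inverse L = M⁻¹:
  [  1.2663    0.0485    0.1285]
  [  0.1659    1.1173    0.1641]
  [  0.1215    0.2054    1.2438]
Total output x = L · d:
  x_0 = 1.2663·72 + 0.0485·34 + 0.1285·58 = 100.2736
  x_1 = 0.1659·72 + 1.1173·34 + 0.1641·58 = 59.4523
  x_2 = 0.1215·72 + 0.2054·34 + 1.2438·58 = 87.8726
Output multipliers (column sums of L):
  Energy: 1.5538
  Construction: 1.3712
  Agriculture: 1.5363

Energy (1.5538)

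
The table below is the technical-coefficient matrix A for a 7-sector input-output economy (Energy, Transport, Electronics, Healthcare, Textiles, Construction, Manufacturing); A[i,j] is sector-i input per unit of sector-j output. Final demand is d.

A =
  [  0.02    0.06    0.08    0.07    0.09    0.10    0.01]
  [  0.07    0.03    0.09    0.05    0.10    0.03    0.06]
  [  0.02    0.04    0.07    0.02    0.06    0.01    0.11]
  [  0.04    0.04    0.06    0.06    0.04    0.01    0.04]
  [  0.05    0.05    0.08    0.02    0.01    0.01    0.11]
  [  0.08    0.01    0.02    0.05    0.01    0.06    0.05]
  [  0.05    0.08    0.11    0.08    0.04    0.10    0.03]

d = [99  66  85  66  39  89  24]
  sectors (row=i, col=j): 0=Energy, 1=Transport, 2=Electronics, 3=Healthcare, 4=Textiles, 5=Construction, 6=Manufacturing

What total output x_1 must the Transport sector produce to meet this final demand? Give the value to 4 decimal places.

110.3305

Form M = I − A:
  [  0.98   -0.06   -0.08   -0.07   -0.09   -0.10   -0.01]
  [ -0.07    0.97   -0.09   -0.05   -0.10   -0.03   -0.06]
  [ -0.02   -0.04    0.93   -0.02   -0.06   -0.01   -0.11]
  [ -0.04   -0.04   -0.06    0.94   -0.04   -0.01   -0.04]
  [ -0.05   -0.05   -0.08   -0.02    0.99   -0.01   -0.11]
  [ -0.08   -0.01   -0.02   -0.05   -0.01    0.94   -0.05]
  [ -0.05   -0.08   -0.11   -0.08   -0.04   -0.10    0.97]
Leontief inverse L = M⁻¹:
  [  1.0522    0.0862    0.1246    0.0994    0.1194    0.1241    0.0543]
  [  0.0991    1.0623    0.1417    0.0818    0.1330    0.0593    0.1043]
  [  0.0441    0.0673    1.1139    0.0466    0.0864    0.0355    0.1445]
  [  0.0596    0.0615    0.0952    1.0823    0.0642    0.0288    0.0686]
  [  0.0734    0.0773    0.1240    0.0484    1.0402    0.0382    0.1415]
  [  0.1000    0.0301    0.0508    0.0746    0.0321    1.0847    0.0713]
  [  0.0857    0.1111    0.1626    0.1161    0.0784    0.1311    1.0776]
Total output x = L · d:
  x_0 = 1.0522·99 + 0.0862·66 + 0.1246·85 + 0.0994·66 + 0.1194·39 + 0.1241·89 + 0.0543·24 = 144.0135
  x_1 = 0.0991·99 + 1.0623·66 + 0.1417·85 + 0.0818·66 + 0.1330·39 + 0.0593·89 + 0.1043·24 = 110.3305
  x_2 = 0.0441·99 + 0.0673·66 + 1.1139·85 + 0.0466·66 + 0.0864·39 + 0.0355·89 + 0.1445·24 = 116.5585
  x_3 = 0.0596·99 + 0.0615·66 + 0.0952·85 + 1.0823·66 + 0.0642·39 + 0.0288·89 + 0.0686·24 = 96.1999
  x_4 = 0.0734·99 + 0.0773·66 + 0.1240·85 + 0.0484·66 + 1.0402·39 + 0.0382·89 + 0.1415·24 = 73.4741
  x_5 = 0.1000·99 + 0.0301·66 + 0.0508·85 + 0.0746·66 + 0.0321·39 + 1.0847·89 + 0.0713·24 = 120.6324
  x_6 = 0.0857·99 + 0.1111·66 + 0.1626·85 + 0.1161·66 + 0.0784·39 + 0.1311·89 + 1.0776·24 = 77.8832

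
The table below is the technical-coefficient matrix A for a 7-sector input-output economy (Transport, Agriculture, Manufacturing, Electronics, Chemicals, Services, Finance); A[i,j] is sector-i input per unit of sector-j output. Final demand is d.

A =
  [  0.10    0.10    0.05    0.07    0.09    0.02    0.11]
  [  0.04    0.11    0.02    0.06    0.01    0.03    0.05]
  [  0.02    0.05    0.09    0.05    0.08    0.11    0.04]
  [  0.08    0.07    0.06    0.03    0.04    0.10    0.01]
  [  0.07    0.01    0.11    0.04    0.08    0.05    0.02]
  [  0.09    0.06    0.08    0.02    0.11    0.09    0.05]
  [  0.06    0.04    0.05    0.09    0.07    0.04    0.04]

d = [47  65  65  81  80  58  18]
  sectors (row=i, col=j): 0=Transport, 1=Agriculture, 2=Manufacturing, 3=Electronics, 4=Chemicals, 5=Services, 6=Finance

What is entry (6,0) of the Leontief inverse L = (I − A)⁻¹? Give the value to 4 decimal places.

L[6,0] = 0.1055

Form M = I − A:
  [  0.90   -0.10   -0.05   -0.07   -0.09   -0.02   -0.11]
  [ -0.04    0.89   -0.02   -0.06   -0.01   -0.03   -0.05]
  [ -0.02   -0.05    0.91   -0.05   -0.08   -0.11   -0.04]
  [ -0.08   -0.07   -0.06    0.97   -0.04   -0.10   -0.01]
  [ -0.07   -0.01   -0.11   -0.04    0.92   -0.05   -0.02]
  [ -0.09   -0.06   -0.08   -0.02   -0.11    0.91   -0.05]
  [ -0.06   -0.04   -0.05   -0.09   -0.07   -0.04    0.96]
Leontief inverse L = M⁻¹:
  [  1.1605    0.1595    0.1082    0.1212    0.1503    0.0722    0.1539]
  [  0.0744    1.1497    0.0497    0.0890    0.0410    0.0609    0.0754]
  [  0.0690    0.0946    1.1452    0.0856    0.1361    0.1632    0.0728]
  [  0.1264    0.1165    0.1055    1.0635    0.0896    0.1432    0.0453]
  [  0.1132    0.0489    0.1601    0.0728    1.1310    0.0959    0.0515]
  [  0.1480    0.1129    0.1416    0.0643    0.1746    1.1437    0.0926]
  [  0.1055    0.0820    0.0959    0.1234    0.1163    0.0836    1.0701]
Total output x = L · d:
  x_0 = 1.1605·47 + 0.1595·65 + 0.1082·65 + 0.1212·81 + 0.1503·80 + 0.0722·58 + 0.1539·18 = 100.7424
  x_1 = 0.0744·47 + 1.1497·65 + 0.0497·65 + 0.0890·81 + 0.0410·80 + 0.0609·58 + 0.0754·18 = 96.8336
  x_2 = 0.0690·47 + 0.0946·65 + 1.1452·65 + 0.0856·81 + 0.1361·80 + 0.1632·58 + 0.0728·18 = 112.4301
  x_3 = 0.1264·47 + 0.1165·65 + 0.1055·65 + 1.0635·81 + 0.0896·80 + 0.1432·58 + 0.0453·18 = 122.8062
  x_4 = 0.1132·47 + 0.0489·65 + 0.1601·65 + 0.0728·81 + 1.1310·80 + 0.0959·58 + 0.0515·18 = 121.7747
  x_5 = 0.1480·47 + 0.1129·65 + 0.1416·65 + 0.0643·81 + 0.1746·80 + 1.1437·58 + 0.0926·18 = 110.6809
  x_6 = 0.1055·47 + 0.0820·65 + 0.0959·65 + 0.1234·81 + 0.1163·80 + 0.0836·58 + 1.0701·18 = 59.9411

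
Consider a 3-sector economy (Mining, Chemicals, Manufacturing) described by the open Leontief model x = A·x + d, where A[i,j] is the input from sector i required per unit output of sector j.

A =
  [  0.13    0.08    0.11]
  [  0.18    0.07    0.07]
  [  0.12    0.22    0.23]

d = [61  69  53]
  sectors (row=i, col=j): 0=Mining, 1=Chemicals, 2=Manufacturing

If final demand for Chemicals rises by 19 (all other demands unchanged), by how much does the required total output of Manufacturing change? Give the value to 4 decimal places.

6.5707

Form M = I − A:
  [  0.87   -0.08   -0.11]
  [ -0.18    0.93   -0.07]
  [ -0.12   -0.22    0.77]
Leontief inverse L = M⁻¹:
  [  1.2056    0.1476    0.1856]
  [  0.2529    1.1299    0.1388]
  [  0.2601    0.3458    1.3673]
Total output x = L · d:
  x_0 = 1.2056·61 + 0.1476·69 + 0.1856·53 = 93.5651
  x_1 = 0.2529·61 + 1.1299·69 + 0.1388·53 = 100.7479
  x_2 = 0.2601·61 + 0.3458·69 + 1.3673·53 = 112.1979
Δx_2 = L[2,1] · Δd_1 = 0.3458 · 19 = 6.5707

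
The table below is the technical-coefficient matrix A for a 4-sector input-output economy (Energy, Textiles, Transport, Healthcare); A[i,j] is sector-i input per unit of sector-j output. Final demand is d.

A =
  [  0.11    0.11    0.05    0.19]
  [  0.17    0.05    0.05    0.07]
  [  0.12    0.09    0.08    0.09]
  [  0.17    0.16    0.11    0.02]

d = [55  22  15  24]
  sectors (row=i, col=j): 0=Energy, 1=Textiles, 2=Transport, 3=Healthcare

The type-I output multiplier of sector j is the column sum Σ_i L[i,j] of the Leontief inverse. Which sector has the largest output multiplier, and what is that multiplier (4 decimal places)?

Energy (1.9655)

Form M = I − A:
  [  0.89   -0.11   -0.05   -0.19]
  [ -0.17    0.95   -0.05   -0.07]
  [ -0.12   -0.09    0.92   -0.09]
  [ -0.17   -0.16   -0.11    0.98]
Leontief inverse L = M⁻¹:
  [  1.2257    0.1963    0.1086    0.2616]
  [  0.2509    1.1132    0.0905    0.1365]
  [  0.2115    0.1573    1.1256    0.1556]
  [  0.2773    0.2335    0.1599    1.1055]
Total output x = L · d:
  x_0 = 1.2257·55 + 0.1963·22 + 0.1086·15 + 0.2616·24 = 79.6387
  x_1 = 0.2509·55 + 1.1132·22 + 0.0905·15 + 0.1365·24 = 42.9230
  x_2 = 0.2115·55 + 0.1573·22 + 1.1256·15 + 0.1556·24 = 35.7159
  x_3 = 0.2773·55 + 0.2335·22 + 0.1599·15 + 1.1055·24 = 49.3214
Output multipliers (column sums of L):
  Energy: 1.9655
  Textiles: 1.7003
  Transport: 1.4846
  Healthcare: 1.6593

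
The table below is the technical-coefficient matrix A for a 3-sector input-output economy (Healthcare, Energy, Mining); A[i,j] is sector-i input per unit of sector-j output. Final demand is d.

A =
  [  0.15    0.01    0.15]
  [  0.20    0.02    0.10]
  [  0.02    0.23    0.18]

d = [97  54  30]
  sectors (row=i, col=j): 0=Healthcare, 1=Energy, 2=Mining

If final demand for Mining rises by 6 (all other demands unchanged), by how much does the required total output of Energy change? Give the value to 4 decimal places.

1.0583

Form M = I − A:
  [  0.85   -0.01   -0.15]
  [ -0.20    0.98   -0.10]
  [ -0.02   -0.23    0.82]
Leontief inverse L = M⁻¹:
  [  1.1972    0.0655    0.2270]
  [  0.2546    1.0644    0.1764]
  [  0.1006    0.3001    1.2745]
Total output x = L · d:
  x_0 = 1.1972·97 + 0.0655·54 + 0.2270·30 = 126.4766
  x_1 = 0.2546·97 + 1.0644·54 + 0.1764·30 = 87.4649
  x_2 = 0.1006·97 + 0.3001·54 + 1.2745·30 = 64.2030
Δx_1 = L[1,2] · Δd_2 = 0.1764 · 6 = 1.0583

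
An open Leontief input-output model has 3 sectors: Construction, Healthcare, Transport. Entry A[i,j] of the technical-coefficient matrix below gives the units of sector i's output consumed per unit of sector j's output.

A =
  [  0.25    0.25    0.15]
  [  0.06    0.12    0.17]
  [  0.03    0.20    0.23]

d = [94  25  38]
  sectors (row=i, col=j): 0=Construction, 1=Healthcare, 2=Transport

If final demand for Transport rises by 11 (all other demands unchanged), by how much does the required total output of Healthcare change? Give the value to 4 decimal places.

3.2352

Form M = I − A:
  [  0.75   -0.25   -0.15]
  [ -0.06    0.88   -0.17]
  [ -0.03   -0.20    0.77]
Leontief inverse L = M⁻¹:
  [  1.3867    0.4794    0.3760]
  [  0.1105    1.2346    0.2941]
  [  0.0827    0.3394    1.3897]
Total output x = L · d:
  x_0 = 1.3867·94 + 0.4794·25 + 0.3760·38 = 156.6248
  x_1 = 0.1105·94 + 1.2346·25 + 0.2941·38 = 52.4314
  x_2 = 0.0827·94 + 0.3394·25 + 1.3897·38 = 69.0715
Δx_1 = L[1,2] · Δd_2 = 0.2941 · 11 = 3.2352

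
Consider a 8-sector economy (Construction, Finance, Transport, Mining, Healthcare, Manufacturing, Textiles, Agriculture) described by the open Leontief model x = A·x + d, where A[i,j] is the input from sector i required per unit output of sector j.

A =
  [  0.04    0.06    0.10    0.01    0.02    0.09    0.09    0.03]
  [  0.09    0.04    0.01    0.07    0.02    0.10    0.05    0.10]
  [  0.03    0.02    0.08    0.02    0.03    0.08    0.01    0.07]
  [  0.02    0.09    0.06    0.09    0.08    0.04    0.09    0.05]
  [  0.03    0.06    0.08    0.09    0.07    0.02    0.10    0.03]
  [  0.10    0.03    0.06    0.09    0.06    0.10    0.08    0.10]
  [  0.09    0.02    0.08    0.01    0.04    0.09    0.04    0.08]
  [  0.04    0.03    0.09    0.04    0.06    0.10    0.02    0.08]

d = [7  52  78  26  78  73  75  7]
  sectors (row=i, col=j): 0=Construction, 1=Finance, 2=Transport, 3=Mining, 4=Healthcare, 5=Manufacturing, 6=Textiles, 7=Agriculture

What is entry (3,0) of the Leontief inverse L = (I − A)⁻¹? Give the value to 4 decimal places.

L[3,0] = 0.0751

Form M = I − A:
  [  0.96   -0.06   -0.10   -0.01   -0.02   -0.09   -0.09   -0.03]
  [ -0.09    0.96   -0.01   -0.07   -0.02   -0.10   -0.05   -0.10]
  [ -0.03   -0.02    0.92   -0.02   -0.03   -0.08   -0.01   -0.07]
  [ -0.02   -0.09   -0.06    0.91   -0.08   -0.04   -0.09   -0.05]
  [ -0.03   -0.06   -0.08   -0.09    0.93   -0.02   -0.10   -0.03]
  [ -0.10   -0.03   -0.06   -0.09   -0.06    0.90   -0.08   -0.10]
  [ -0.09   -0.02   -0.08   -0.01   -0.04   -0.09    0.96   -0.08]
  [ -0.04   -0.03   -0.09   -0.04   -0.06   -0.10   -0.02    0.92]
Leontief inverse L = M⁻¹:
  [  1.0910    0.0903    0.1588    0.0494    0.0568    0.1603    0.1344    0.0911]
  [  0.1436    1.0804    0.0778    0.1188    0.0657    0.1771    0.1067    0.1652]
  [  0.0654    0.0452    1.1274    0.0538    0.0614    0.1329    0.0452    0.1161]
  [  0.0751    0.1330    0.1273    1.1437    0.1284    0.1152    0.1480    0.1183]
  [  0.0785    0.0990    0.1431    0.1361    1.1134    0.0876    0.1519    0.0906]
  [  0.1651    0.0810    0.1476    0.1507    0.1182    1.1942    0.1509    0.1804]
  [  0.1376    0.0533    0.1444    0.0506    0.0792    0.1607    1.0881    0.1387]
  [  0.0878    0.0658    0.1538    0.0874    0.1034    0.1698    0.0701    1.1413]
Total output x = L · d:
  x_0 = 1.0910·7 + 0.0903·52 + 0.1588·78 + 0.0494·26 + 0.0568·78 + 0.1603·73 + 0.1344·75 + 0.0911·7 = 52.8521
  x_1 = 0.1436·7 + 1.0804·52 + 0.0778·78 + 0.1188·26 + 0.0657·78 + 0.1771·73 + 0.1067·75 + 0.1652·7 = 93.5619
  x_2 = 0.0654·7 + 0.0452·52 + 1.1274·78 + 0.0538·26 + 0.0614·78 + 0.1329·73 + 0.0452·75 + 0.1161·7 = 110.8336
  x_3 = 0.0751·7 + 0.1330·52 + 0.1273·78 + 1.1437·26 + 0.1284·78 + 0.1152·73 + 0.1480·75 + 0.1183·7 = 77.4567
  x_4 = 0.0785·7 + 0.0990·52 + 0.1431·78 + 0.1361·26 + 1.1134·78 + 0.0876·73 + 0.1519·75 + 0.0906·7 = 125.6707
  x_5 = 0.1651·7 + 0.0810·52 + 0.1476·78 + 0.1507·26 + 0.1182·78 + 1.1942·73 + 0.1509·75 + 0.1804·7 = 129.7767
  x_6 = 0.1376·7 + 0.0533·52 + 0.1444·78 + 0.0506·26 + 0.0792·78 + 0.1607·73 + 1.0881·75 + 0.1387·7 = 116.8090
  x_7 = 0.0878·7 + 0.0658·52 + 0.1538·78 + 0.0874·26 + 0.1034·78 + 0.1698·73 + 0.0701·75 + 1.1413·7 = 52.0091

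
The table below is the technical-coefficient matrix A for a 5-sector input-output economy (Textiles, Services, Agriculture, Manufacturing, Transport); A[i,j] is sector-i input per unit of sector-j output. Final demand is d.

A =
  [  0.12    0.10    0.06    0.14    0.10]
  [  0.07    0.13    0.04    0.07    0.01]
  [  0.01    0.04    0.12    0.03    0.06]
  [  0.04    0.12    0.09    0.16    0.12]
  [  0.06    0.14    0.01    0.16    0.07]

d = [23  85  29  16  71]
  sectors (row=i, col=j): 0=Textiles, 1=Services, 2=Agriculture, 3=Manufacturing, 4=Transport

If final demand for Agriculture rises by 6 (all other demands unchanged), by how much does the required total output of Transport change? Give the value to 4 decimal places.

Form M = I − A:
  [  0.88   -0.10   -0.06   -0.14   -0.10]
  [ -0.07    0.87   -0.04   -0.07   -0.01]
  [ -0.01   -0.04    0.88   -0.03   -0.06]
  [ -0.04   -0.12   -0.09    0.84   -0.12]
  [ -0.06   -0.14   -0.01   -0.16    0.93]
Leontief inverse L = M⁻¹:
  [  1.1766    0.2021    0.1168    0.2492    0.1684]
  [  0.1044    1.1898    0.0748    0.1279    0.0453]
  [  0.0285    0.0797    1.1500    0.0690    0.0870]
  [  0.0893    0.2211    0.1475    1.2642    0.1846]
  [  0.1073    0.2310    0.0565    0.2536    1.1257]
Total output x = L · d:
  x_0 = 1.1766·23 + 0.2021·85 + 0.1168·29 + 0.2492·16 + 0.1684·71 = 63.5659
  x_1 = 0.1044·23 + 1.1898·85 + 0.0748·29 + 0.1279·16 + 0.0453·71 = 110.9676
  x_2 = 0.0285·23 + 0.0797·85 + 1.1500·29 + 0.0690·16 + 0.0870·71 = 48.0589
  x_3 = 0.0893·23 + 0.2211·85 + 0.1475·29 + 1.2642·16 + 0.1846·71 = 58.4656
  x_4 = 0.1073·23 + 0.2310·85 + 0.0565·29 + 0.2536·16 + 1.1257·71 = 107.7253
Δx_4 = L[4,2] · Δd_2 = 0.0565 · 6 = 0.3393

0.3393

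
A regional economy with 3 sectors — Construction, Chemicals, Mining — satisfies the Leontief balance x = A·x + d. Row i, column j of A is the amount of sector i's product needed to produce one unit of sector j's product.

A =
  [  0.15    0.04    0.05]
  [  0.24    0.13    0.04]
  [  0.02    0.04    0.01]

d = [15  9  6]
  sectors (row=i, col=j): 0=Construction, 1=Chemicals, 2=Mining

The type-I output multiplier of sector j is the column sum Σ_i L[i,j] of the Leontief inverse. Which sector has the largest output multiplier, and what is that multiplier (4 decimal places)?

Construction (1.5629)

Form M = I − A:
  [  0.85   -0.04   -0.05]
  [ -0.24    0.87   -0.04]
  [ -0.02   -0.04    0.99]
Leontief inverse L = M⁻¹:
  [  1.1943    0.0578    0.0627]
  [  0.3312    1.1676    0.0639]
  [  0.0375    0.0483    1.0139]
Total output x = L · d:
  x_0 = 1.1943·15 + 0.0578·9 + 0.0627·6 = 18.8099
  x_1 = 0.3312·15 + 1.1676·9 + 0.0639·6 = 15.8594
  x_2 = 0.0375·15 + 0.0483·9 + 1.0139·6 = 7.0814
Output multipliers (column sums of L):
  Construction: 1.5629
  Chemicals: 1.2737
  Mining: 1.1405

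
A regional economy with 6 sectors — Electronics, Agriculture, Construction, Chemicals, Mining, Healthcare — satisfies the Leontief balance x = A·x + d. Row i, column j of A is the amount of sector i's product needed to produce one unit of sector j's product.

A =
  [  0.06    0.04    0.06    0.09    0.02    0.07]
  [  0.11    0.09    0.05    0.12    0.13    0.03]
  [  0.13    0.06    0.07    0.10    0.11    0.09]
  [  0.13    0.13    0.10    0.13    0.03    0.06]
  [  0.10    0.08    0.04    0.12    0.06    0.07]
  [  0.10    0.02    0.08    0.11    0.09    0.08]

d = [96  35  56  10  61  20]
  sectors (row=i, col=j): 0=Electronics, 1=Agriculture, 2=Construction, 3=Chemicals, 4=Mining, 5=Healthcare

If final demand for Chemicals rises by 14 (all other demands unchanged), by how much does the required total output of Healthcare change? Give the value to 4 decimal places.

3.0036

Form M = I − A:
  [  0.94   -0.04   -0.06   -0.09   -0.02   -0.07]
  [ -0.11    0.91   -0.05   -0.12   -0.13   -0.03]
  [ -0.13   -0.06    0.93   -0.10   -0.11   -0.09]
  [ -0.13   -0.13   -0.10    0.87   -0.03   -0.06]
  [ -0.10   -0.08   -0.04   -0.12    0.94   -0.07]
  [ -0.10   -0.02   -0.08   -0.11   -0.09    0.92]
Leontief inverse L = M⁻¹:
  [  1.1313    0.0888    0.1083    0.1653    0.0653    0.1153]
  [  0.2174    1.1696    0.1192    0.2370    0.1972    0.0968]
  [  0.2413    0.1370    1.1437    0.2208    0.1806    0.1629]
  [  0.2496    0.2149    0.1791    1.2574    0.1089    0.1338]
  [  0.1957    0.1487    0.1040    0.2236    1.1203    0.1297]
  [  0.1977    0.0872    0.1454    0.2145    0.1497    1.1444]
Total output x = L · d:
  x_0 = 1.1313·96 + 0.0888·35 + 0.1083·56 + 0.1653·10 + 0.0653·61 + 0.1153·20 = 125.7150
  x_1 = 0.2174·96 + 1.1696·35 + 0.1192·56 + 0.2370·10 + 0.1972·61 + 0.0968·20 = 84.8141
  x_2 = 0.2413·96 + 0.1370·35 + 1.1437·56 + 0.2208·10 + 0.1806·61 + 0.1629·20 = 108.4860
  x_3 = 0.2496·96 + 0.2149·35 + 0.1791·56 + 1.2574·10 + 0.1089·61 + 0.1338·20 = 63.4107
  x_4 = 0.1957·96 + 0.1487·35 + 0.1040·56 + 0.2236·10 + 1.1203·61 + 0.1297·20 = 102.9883
  x_5 = 0.1977·96 + 0.0872·35 + 0.1454·56 + 0.2145·10 + 0.1497·61 + 1.1444·20 = 64.3378
Δx_5 = L[5,3] · Δd_3 = 0.2145 · 14 = 3.0036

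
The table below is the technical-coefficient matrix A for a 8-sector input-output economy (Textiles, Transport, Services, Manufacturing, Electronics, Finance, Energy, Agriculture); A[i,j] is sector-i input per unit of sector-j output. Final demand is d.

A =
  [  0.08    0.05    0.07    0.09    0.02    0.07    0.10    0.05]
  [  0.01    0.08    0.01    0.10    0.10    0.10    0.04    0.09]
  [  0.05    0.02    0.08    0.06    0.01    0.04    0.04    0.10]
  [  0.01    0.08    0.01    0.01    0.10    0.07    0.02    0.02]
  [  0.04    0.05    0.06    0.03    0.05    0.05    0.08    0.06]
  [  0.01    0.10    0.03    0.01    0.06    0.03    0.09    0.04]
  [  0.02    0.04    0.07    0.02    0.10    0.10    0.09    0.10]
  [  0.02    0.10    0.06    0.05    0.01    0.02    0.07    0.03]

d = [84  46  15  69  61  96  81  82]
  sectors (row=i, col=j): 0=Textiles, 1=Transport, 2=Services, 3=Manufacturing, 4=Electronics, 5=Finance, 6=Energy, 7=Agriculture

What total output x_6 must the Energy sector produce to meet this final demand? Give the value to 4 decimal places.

Form M = I − A:
  [  0.92   -0.05   -0.07   -0.09   -0.02   -0.07   -0.10   -0.05]
  [ -0.01    0.92   -0.01   -0.10   -0.10   -0.10   -0.04   -0.09]
  [ -0.05   -0.02    0.92   -0.06   -0.01   -0.04   -0.04   -0.10]
  [ -0.01   -0.08   -0.01    0.99   -0.10   -0.07   -0.02   -0.02]
  [ -0.04   -0.05   -0.06   -0.03    0.95   -0.05   -0.08   -0.06]
  [ -0.01   -0.10   -0.03   -0.01   -0.06    0.97   -0.09   -0.04]
  [ -0.02   -0.04   -0.07   -0.02   -0.10   -0.10    0.91   -0.10]
  [ -0.02   -0.10   -0.06   -0.05   -0.01   -0.02   -0.07    0.97]
Leontief inverse L = M⁻¹:
  [  1.1065    0.1110    0.1154    0.1312    0.0763    0.1284    0.1622    0.1087]
  [  0.0303    1.1466    0.0483    0.1370    0.1579    0.1535    0.0989    0.1420]
  [  0.0700    0.0660    1.1151    0.0916    0.0451    0.0784    0.0842    0.1413]
  [  0.0240    0.1195    0.0348    1.0356    0.1358    0.1044    0.0588    0.0560]
  [  0.0608    0.0982    0.0978    0.0636    1.0929    0.0952    0.1305    0.1086]
  [  0.0264    0.1441    0.0617    0.0418    0.1037    1.0743    0.1349    0.0866]
  [  0.0451    0.1028    0.1185    0.0593    0.1523    0.1533    1.1558    0.1602]
  [  0.0359    0.1421    0.0890    0.0817    0.0520    0.0629    0.1093    1.0739]
Total output x = L · d:
  x_0 = 1.1065·84 + 0.1110·46 + 0.1154·15 + 0.1312·69 + 0.0763·61 + 0.1284·96 + 0.1622·81 + 0.1087·82 = 147.8654
  x_1 = 0.0303·84 + 1.1466·46 + 0.0483·15 + 0.1370·69 + 0.1579·61 + 0.1535·96 + 0.0989·81 + 0.1420·82 = 109.4947
  x_2 = 0.0700·84 + 0.0660·46 + 1.1151·15 + 0.0916·69 + 0.0451·61 + 0.0784·96 + 0.0842·81 + 0.1413·82 = 60.6487
  x_3 = 0.0240·84 + 0.1195·46 + 0.0348·15 + 1.0356·69 + 0.1358·61 + 0.1044·96 + 0.0588·81 + 0.0560·82 = 107.1577
  x_4 = 0.0608·84 + 0.0982·46 + 0.0978·15 + 0.0636·69 + 1.0929·61 + 0.0952·96 + 0.1305·81 + 0.1086·82 = 110.7585
  x_5 = 0.0264·84 + 0.1441·46 + 0.0617·15 + 0.0418·69 + 0.1037·61 + 1.0743·96 + 0.1349·81 + 0.0866·82 = 140.1379
  x_6 = 0.0451·84 + 0.1028·46 + 0.1185·15 + 0.0593·69 + 0.1523·61 + 0.1533·96 + 1.1558·81 + 0.1602·82 = 145.1436
  x_7 = 0.0359·84 + 0.1421·46 + 0.0890·15 + 0.0817·69 + 0.0520·61 + 0.0629·96 + 0.1093·81 + 1.0739·82 = 122.6536

145.1436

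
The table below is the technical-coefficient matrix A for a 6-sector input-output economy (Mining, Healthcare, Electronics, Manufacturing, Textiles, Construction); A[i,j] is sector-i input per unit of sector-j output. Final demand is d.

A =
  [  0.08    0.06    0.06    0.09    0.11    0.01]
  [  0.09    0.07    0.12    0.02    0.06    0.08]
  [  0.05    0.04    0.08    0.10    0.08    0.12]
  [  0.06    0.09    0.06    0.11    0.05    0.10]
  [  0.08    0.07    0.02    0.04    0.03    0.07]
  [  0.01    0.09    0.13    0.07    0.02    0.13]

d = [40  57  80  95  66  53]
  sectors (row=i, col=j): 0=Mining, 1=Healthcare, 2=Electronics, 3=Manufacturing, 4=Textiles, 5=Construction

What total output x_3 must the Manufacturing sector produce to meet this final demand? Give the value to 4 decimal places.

Form M = I − A:
  [  0.92   -0.06   -0.06   -0.09   -0.11   -0.01]
  [ -0.09    0.93   -0.12   -0.02   -0.06   -0.08]
  [ -0.05   -0.04    0.92   -0.10   -0.08   -0.12]
  [ -0.06   -0.09   -0.06    0.89   -0.05   -0.10]
  [ -0.08   -0.07   -0.02   -0.04    0.97   -0.07]
  [ -0.01   -0.09   -0.13   -0.07   -0.02    0.87]
Leontief inverse L = M⁻¹:
  [  1.1267    0.1089    0.1096    0.1408    0.1522    0.0665]
  [  0.1355    1.1215    0.1832    0.0759    0.1068    0.1473]
  [  0.0956    0.0996    1.1473    0.1619    0.1240    0.1971]
  [  0.1084    0.1501    0.1298    1.1706    0.0962    0.1753]
  [  0.1129    0.1087    0.0660    0.0781    1.0623    0.1148]
  [  0.0526    0.1467    0.2036    0.1296    0.0635    1.2116]
Total output x = L · d:
  x_0 = 1.1267·40 + 0.1089·57 + 0.1096·80 + 0.1408·95 + 0.1522·66 + 0.0665·53 = 86.9826
  x_1 = 0.1355·40 + 1.1215·57 + 0.1832·80 + 0.0759·95 + 0.1068·66 + 0.1473·53 = 106.0651
  x_2 = 0.0956·40 + 0.0996·57 + 1.1473·80 + 0.1619·95 + 0.1240·66 + 0.1971·53 = 135.2932
  x_3 = 0.1084·40 + 0.1501·57 + 0.1298·80 + 1.1706·95 + 0.0962·66 + 0.1753·53 = 150.1240
  x_4 = 0.1129·40 + 0.1087·57 + 0.0660·80 + 0.0781·95 + 1.0623·66 + 0.1148·53 = 99.6055
  x_5 = 0.0526·40 + 0.1467·57 + 0.2036·80 + 0.1296·95 + 0.0635·66 + 1.2116·53 = 107.4765

150.1240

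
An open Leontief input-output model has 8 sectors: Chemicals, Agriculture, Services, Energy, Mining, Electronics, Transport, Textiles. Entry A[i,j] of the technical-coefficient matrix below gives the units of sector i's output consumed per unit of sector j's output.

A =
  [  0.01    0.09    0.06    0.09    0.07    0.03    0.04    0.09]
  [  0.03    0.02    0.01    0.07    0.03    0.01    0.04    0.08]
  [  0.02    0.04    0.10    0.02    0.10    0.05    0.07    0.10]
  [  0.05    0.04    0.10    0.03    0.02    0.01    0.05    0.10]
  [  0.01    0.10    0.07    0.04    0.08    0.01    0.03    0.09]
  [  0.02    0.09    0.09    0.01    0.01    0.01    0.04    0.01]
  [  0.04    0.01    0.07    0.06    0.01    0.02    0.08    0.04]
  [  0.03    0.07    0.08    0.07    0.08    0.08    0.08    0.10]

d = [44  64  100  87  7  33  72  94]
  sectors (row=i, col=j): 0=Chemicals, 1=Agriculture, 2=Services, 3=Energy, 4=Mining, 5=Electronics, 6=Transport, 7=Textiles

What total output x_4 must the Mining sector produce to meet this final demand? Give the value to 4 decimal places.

Form M = I − A:
  [  0.99   -0.09   -0.06   -0.09   -0.07   -0.03   -0.04   -0.09]
  [ -0.03    0.98   -0.01   -0.07   -0.03   -0.01   -0.04   -0.08]
  [ -0.02   -0.04    0.90   -0.02   -0.10   -0.05   -0.07   -0.10]
  [ -0.05   -0.04   -0.10    0.97   -0.02   -0.01   -0.05   -0.10]
  [ -0.01   -0.10   -0.07   -0.04    0.92   -0.01   -0.03   -0.09]
  [ -0.02   -0.09   -0.09   -0.01   -0.01    0.99   -0.04   -0.01]
  [ -0.04   -0.01   -0.07   -0.06   -0.01   -0.02    0.92   -0.04]
  [ -0.03   -0.07   -0.08   -0.07   -0.08   -0.08   -0.08    0.90]
Leontief inverse L = M⁻¹:
  [  1.0338    0.1342    0.1203    0.1302    0.1143    0.0558    0.0870    0.1591]
  [  0.0453    1.0483    0.0490    0.0967    0.0568    0.0273    0.0703    0.1230]
  [  0.0426    0.0901    1.1660    0.0613    0.1512    0.0794    0.1210    0.1700]
  [  0.0694    0.0785    0.1542    1.0666    0.0632    0.0370    0.0937    0.1604]
  [  0.0303    0.1405    0.1223    0.0777    1.1234    0.0345    0.0725    0.1537]
  [  0.0328    0.1112    0.1219    0.0333    0.0362    1.0243    0.0673    0.0484]
  [  0.0568    0.0386    0.1153    0.0876    0.0400    0.0387    1.1151    0.0856]
  [  0.0578    0.1259    0.1554    0.1179    0.1332    0.1115    0.1379    1.1791]
Total output x = L · d:
  x_0 = 1.0338·44 + 0.1342·64 + 0.1203·100 + 0.1302·87 + 0.1143·7 + 0.0558·33 + 0.0870·72 + 0.1591·94 = 101.2911
  x_1 = 0.0453·44 + 1.0483·64 + 0.0490·100 + 0.0967·87 + 0.0568·7 + 0.0273·33 + 0.0703·72 + 0.1230·94 = 100.3227
  x_2 = 0.0426·44 + 0.0901·64 + 1.1660·100 + 0.0613·87 + 0.1512·7 + 0.0794·33 + 0.1210·72 + 0.1700·94 = 157.9409
  x_3 = 0.0694·44 + 0.0785·64 + 0.1542·100 + 1.0666·87 + 0.0632·7 + 0.0370·33 + 0.0937·72 + 0.1604·94 = 139.7746
  x_4 = 0.0303·44 + 0.1405·64 + 0.1223·100 + 0.0777·87 + 1.1234·7 + 0.0345·33 + 0.0725·72 + 0.1537·94 = 57.9828
  x_5 = 0.0328·44 + 0.1112·64 + 0.1219·100 + 0.0333·87 + 0.0362·7 + 1.0243·33 + 0.0673·72 + 0.0484·94 = 67.0964
  x_6 = 0.0568·44 + 0.0386·64 + 0.1153·100 + 0.0876·87 + 0.0400·7 + 0.0387·33 + 1.1151·72 + 0.0856·94 = 114.0113
  x_7 = 0.0578·44 + 0.1259·64 + 0.1554·100 + 0.1179·87 + 0.1332·7 + 0.1115·33 + 0.1379·72 + 1.1791·94 = 161.7867

57.9828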